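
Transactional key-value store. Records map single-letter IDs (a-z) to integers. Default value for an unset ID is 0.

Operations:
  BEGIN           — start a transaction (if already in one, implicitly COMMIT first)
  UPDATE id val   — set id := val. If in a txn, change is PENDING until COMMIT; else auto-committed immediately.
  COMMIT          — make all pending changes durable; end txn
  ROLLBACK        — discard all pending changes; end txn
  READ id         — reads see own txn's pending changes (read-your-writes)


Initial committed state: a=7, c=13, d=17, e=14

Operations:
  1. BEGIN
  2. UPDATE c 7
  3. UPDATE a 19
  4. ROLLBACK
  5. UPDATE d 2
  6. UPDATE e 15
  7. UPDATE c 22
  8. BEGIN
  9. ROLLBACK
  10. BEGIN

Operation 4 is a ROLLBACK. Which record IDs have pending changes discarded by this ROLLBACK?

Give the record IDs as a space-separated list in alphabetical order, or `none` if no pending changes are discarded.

Answer: a c

Derivation:
Initial committed: {a=7, c=13, d=17, e=14}
Op 1: BEGIN: in_txn=True, pending={}
Op 2: UPDATE c=7 (pending; pending now {c=7})
Op 3: UPDATE a=19 (pending; pending now {a=19, c=7})
Op 4: ROLLBACK: discarded pending ['a', 'c']; in_txn=False
Op 5: UPDATE d=2 (auto-commit; committed d=2)
Op 6: UPDATE e=15 (auto-commit; committed e=15)
Op 7: UPDATE c=22 (auto-commit; committed c=22)
Op 8: BEGIN: in_txn=True, pending={}
Op 9: ROLLBACK: discarded pending []; in_txn=False
Op 10: BEGIN: in_txn=True, pending={}
ROLLBACK at op 4 discards: ['a', 'c']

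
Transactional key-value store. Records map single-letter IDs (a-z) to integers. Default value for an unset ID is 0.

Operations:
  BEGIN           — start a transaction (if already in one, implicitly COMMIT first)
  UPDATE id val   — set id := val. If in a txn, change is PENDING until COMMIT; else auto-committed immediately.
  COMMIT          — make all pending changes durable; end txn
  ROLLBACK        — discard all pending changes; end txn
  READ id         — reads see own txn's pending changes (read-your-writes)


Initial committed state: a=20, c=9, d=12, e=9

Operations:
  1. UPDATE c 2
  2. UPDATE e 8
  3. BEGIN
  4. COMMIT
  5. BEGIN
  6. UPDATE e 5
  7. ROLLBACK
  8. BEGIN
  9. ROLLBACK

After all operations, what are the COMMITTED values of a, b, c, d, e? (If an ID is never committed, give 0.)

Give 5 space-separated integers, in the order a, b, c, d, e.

Answer: 20 0 2 12 8

Derivation:
Initial committed: {a=20, c=9, d=12, e=9}
Op 1: UPDATE c=2 (auto-commit; committed c=2)
Op 2: UPDATE e=8 (auto-commit; committed e=8)
Op 3: BEGIN: in_txn=True, pending={}
Op 4: COMMIT: merged [] into committed; committed now {a=20, c=2, d=12, e=8}
Op 5: BEGIN: in_txn=True, pending={}
Op 6: UPDATE e=5 (pending; pending now {e=5})
Op 7: ROLLBACK: discarded pending ['e']; in_txn=False
Op 8: BEGIN: in_txn=True, pending={}
Op 9: ROLLBACK: discarded pending []; in_txn=False
Final committed: {a=20, c=2, d=12, e=8}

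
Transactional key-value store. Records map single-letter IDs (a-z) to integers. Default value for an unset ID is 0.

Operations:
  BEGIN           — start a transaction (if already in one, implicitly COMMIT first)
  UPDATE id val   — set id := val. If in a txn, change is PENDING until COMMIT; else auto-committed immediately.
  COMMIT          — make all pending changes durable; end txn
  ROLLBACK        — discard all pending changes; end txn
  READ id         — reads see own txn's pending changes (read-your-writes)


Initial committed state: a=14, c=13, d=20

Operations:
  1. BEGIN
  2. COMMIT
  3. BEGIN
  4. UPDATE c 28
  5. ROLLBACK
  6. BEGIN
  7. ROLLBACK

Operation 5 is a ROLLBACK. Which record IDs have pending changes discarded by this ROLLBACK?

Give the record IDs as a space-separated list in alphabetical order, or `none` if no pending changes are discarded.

Answer: c

Derivation:
Initial committed: {a=14, c=13, d=20}
Op 1: BEGIN: in_txn=True, pending={}
Op 2: COMMIT: merged [] into committed; committed now {a=14, c=13, d=20}
Op 3: BEGIN: in_txn=True, pending={}
Op 4: UPDATE c=28 (pending; pending now {c=28})
Op 5: ROLLBACK: discarded pending ['c']; in_txn=False
Op 6: BEGIN: in_txn=True, pending={}
Op 7: ROLLBACK: discarded pending []; in_txn=False
ROLLBACK at op 5 discards: ['c']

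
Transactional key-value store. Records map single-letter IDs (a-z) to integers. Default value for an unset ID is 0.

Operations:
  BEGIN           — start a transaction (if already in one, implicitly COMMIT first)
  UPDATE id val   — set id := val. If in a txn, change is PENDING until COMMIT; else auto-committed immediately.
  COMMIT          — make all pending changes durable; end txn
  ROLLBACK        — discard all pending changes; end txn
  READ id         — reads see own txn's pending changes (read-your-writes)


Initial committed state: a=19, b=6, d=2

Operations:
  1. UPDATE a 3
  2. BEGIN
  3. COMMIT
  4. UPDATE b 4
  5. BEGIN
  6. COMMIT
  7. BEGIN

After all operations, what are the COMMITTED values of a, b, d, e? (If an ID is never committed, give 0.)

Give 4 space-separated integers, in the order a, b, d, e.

Answer: 3 4 2 0

Derivation:
Initial committed: {a=19, b=6, d=2}
Op 1: UPDATE a=3 (auto-commit; committed a=3)
Op 2: BEGIN: in_txn=True, pending={}
Op 3: COMMIT: merged [] into committed; committed now {a=3, b=6, d=2}
Op 4: UPDATE b=4 (auto-commit; committed b=4)
Op 5: BEGIN: in_txn=True, pending={}
Op 6: COMMIT: merged [] into committed; committed now {a=3, b=4, d=2}
Op 7: BEGIN: in_txn=True, pending={}
Final committed: {a=3, b=4, d=2}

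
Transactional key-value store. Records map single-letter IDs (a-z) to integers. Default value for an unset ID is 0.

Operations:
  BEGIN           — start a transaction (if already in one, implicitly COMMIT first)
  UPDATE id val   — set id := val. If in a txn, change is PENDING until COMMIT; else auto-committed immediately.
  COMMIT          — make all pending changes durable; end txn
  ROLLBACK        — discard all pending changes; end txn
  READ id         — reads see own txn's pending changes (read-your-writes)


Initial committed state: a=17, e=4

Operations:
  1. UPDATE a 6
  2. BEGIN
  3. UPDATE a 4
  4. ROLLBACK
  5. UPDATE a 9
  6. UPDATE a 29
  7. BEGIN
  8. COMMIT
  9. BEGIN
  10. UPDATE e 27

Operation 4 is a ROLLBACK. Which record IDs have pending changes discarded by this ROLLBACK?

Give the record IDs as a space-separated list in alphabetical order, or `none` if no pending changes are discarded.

Initial committed: {a=17, e=4}
Op 1: UPDATE a=6 (auto-commit; committed a=6)
Op 2: BEGIN: in_txn=True, pending={}
Op 3: UPDATE a=4 (pending; pending now {a=4})
Op 4: ROLLBACK: discarded pending ['a']; in_txn=False
Op 5: UPDATE a=9 (auto-commit; committed a=9)
Op 6: UPDATE a=29 (auto-commit; committed a=29)
Op 7: BEGIN: in_txn=True, pending={}
Op 8: COMMIT: merged [] into committed; committed now {a=29, e=4}
Op 9: BEGIN: in_txn=True, pending={}
Op 10: UPDATE e=27 (pending; pending now {e=27})
ROLLBACK at op 4 discards: ['a']

Answer: a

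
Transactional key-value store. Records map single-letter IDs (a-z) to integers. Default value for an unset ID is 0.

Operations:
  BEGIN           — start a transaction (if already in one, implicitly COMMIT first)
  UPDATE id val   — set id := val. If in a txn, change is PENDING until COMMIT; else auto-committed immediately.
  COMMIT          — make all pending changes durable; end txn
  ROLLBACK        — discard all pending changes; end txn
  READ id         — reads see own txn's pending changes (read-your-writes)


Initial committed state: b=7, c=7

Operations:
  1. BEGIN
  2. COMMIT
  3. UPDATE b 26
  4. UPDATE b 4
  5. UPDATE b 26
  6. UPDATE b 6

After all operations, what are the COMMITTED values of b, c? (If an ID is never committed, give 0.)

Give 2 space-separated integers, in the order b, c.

Initial committed: {b=7, c=7}
Op 1: BEGIN: in_txn=True, pending={}
Op 2: COMMIT: merged [] into committed; committed now {b=7, c=7}
Op 3: UPDATE b=26 (auto-commit; committed b=26)
Op 4: UPDATE b=4 (auto-commit; committed b=4)
Op 5: UPDATE b=26 (auto-commit; committed b=26)
Op 6: UPDATE b=6 (auto-commit; committed b=6)
Final committed: {b=6, c=7}

Answer: 6 7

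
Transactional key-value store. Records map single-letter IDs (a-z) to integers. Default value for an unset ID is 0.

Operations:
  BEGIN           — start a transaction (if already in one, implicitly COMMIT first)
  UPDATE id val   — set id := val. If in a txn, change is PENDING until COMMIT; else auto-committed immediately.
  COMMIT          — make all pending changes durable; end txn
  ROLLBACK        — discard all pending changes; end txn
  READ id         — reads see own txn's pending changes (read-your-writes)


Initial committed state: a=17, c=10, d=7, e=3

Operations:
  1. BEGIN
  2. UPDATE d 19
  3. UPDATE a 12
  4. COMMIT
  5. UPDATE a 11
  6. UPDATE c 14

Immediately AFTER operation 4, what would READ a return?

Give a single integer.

Answer: 12

Derivation:
Initial committed: {a=17, c=10, d=7, e=3}
Op 1: BEGIN: in_txn=True, pending={}
Op 2: UPDATE d=19 (pending; pending now {d=19})
Op 3: UPDATE a=12 (pending; pending now {a=12, d=19})
Op 4: COMMIT: merged ['a', 'd'] into committed; committed now {a=12, c=10, d=19, e=3}
After op 4: visible(a) = 12 (pending={}, committed={a=12, c=10, d=19, e=3})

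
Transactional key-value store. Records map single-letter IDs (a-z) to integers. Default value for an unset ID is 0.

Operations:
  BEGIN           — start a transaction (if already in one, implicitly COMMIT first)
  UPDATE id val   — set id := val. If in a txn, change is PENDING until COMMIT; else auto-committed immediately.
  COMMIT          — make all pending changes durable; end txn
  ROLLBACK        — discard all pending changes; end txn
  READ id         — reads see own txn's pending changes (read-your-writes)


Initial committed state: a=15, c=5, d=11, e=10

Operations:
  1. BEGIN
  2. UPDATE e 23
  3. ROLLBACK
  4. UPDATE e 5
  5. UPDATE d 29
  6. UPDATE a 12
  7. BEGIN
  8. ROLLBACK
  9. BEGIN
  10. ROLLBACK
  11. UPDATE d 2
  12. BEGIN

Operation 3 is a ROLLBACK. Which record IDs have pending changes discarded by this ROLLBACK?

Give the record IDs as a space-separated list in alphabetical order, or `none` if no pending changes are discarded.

Answer: e

Derivation:
Initial committed: {a=15, c=5, d=11, e=10}
Op 1: BEGIN: in_txn=True, pending={}
Op 2: UPDATE e=23 (pending; pending now {e=23})
Op 3: ROLLBACK: discarded pending ['e']; in_txn=False
Op 4: UPDATE e=5 (auto-commit; committed e=5)
Op 5: UPDATE d=29 (auto-commit; committed d=29)
Op 6: UPDATE a=12 (auto-commit; committed a=12)
Op 7: BEGIN: in_txn=True, pending={}
Op 8: ROLLBACK: discarded pending []; in_txn=False
Op 9: BEGIN: in_txn=True, pending={}
Op 10: ROLLBACK: discarded pending []; in_txn=False
Op 11: UPDATE d=2 (auto-commit; committed d=2)
Op 12: BEGIN: in_txn=True, pending={}
ROLLBACK at op 3 discards: ['e']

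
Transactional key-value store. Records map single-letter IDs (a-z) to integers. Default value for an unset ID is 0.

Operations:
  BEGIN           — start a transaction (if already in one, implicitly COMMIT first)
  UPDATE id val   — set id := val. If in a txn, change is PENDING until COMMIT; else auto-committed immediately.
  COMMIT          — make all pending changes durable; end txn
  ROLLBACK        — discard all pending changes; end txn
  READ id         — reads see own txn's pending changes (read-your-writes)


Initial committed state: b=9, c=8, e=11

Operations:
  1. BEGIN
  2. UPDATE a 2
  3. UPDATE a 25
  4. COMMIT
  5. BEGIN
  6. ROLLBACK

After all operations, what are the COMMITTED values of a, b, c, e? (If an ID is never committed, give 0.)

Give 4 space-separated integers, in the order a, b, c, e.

Initial committed: {b=9, c=8, e=11}
Op 1: BEGIN: in_txn=True, pending={}
Op 2: UPDATE a=2 (pending; pending now {a=2})
Op 3: UPDATE a=25 (pending; pending now {a=25})
Op 4: COMMIT: merged ['a'] into committed; committed now {a=25, b=9, c=8, e=11}
Op 5: BEGIN: in_txn=True, pending={}
Op 6: ROLLBACK: discarded pending []; in_txn=False
Final committed: {a=25, b=9, c=8, e=11}

Answer: 25 9 8 11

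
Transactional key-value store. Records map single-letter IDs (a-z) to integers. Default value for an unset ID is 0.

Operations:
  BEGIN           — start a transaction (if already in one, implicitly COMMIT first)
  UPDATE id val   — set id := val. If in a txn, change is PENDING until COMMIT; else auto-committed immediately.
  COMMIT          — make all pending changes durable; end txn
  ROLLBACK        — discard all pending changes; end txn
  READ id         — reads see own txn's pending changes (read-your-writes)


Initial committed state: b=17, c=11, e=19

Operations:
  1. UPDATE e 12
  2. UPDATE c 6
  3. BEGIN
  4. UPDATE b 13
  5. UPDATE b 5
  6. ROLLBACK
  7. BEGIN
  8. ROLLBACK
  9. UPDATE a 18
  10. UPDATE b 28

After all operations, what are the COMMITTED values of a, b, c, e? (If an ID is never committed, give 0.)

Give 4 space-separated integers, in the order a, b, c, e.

Initial committed: {b=17, c=11, e=19}
Op 1: UPDATE e=12 (auto-commit; committed e=12)
Op 2: UPDATE c=6 (auto-commit; committed c=6)
Op 3: BEGIN: in_txn=True, pending={}
Op 4: UPDATE b=13 (pending; pending now {b=13})
Op 5: UPDATE b=5 (pending; pending now {b=5})
Op 6: ROLLBACK: discarded pending ['b']; in_txn=False
Op 7: BEGIN: in_txn=True, pending={}
Op 8: ROLLBACK: discarded pending []; in_txn=False
Op 9: UPDATE a=18 (auto-commit; committed a=18)
Op 10: UPDATE b=28 (auto-commit; committed b=28)
Final committed: {a=18, b=28, c=6, e=12}

Answer: 18 28 6 12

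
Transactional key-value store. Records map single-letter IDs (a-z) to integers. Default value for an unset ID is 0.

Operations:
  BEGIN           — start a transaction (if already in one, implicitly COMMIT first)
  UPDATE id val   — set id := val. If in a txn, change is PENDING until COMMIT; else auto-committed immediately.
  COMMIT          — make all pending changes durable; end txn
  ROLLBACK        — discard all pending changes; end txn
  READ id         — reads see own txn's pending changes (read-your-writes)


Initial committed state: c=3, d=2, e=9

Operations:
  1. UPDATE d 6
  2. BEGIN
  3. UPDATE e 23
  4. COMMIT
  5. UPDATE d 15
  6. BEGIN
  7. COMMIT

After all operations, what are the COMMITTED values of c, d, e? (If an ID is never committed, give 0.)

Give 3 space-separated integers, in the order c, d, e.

Answer: 3 15 23

Derivation:
Initial committed: {c=3, d=2, e=9}
Op 1: UPDATE d=6 (auto-commit; committed d=6)
Op 2: BEGIN: in_txn=True, pending={}
Op 3: UPDATE e=23 (pending; pending now {e=23})
Op 4: COMMIT: merged ['e'] into committed; committed now {c=3, d=6, e=23}
Op 5: UPDATE d=15 (auto-commit; committed d=15)
Op 6: BEGIN: in_txn=True, pending={}
Op 7: COMMIT: merged [] into committed; committed now {c=3, d=15, e=23}
Final committed: {c=3, d=15, e=23}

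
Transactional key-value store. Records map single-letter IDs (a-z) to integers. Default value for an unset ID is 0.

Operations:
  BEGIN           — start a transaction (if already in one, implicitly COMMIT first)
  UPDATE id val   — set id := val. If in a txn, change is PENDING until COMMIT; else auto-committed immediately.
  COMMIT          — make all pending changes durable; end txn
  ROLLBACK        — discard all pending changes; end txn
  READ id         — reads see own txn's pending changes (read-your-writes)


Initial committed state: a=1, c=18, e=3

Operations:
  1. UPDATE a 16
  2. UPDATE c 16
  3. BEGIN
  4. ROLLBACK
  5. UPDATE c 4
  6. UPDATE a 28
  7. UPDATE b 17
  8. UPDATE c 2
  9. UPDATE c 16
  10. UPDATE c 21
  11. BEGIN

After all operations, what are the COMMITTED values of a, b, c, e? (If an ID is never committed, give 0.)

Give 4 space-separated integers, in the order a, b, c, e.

Answer: 28 17 21 3

Derivation:
Initial committed: {a=1, c=18, e=3}
Op 1: UPDATE a=16 (auto-commit; committed a=16)
Op 2: UPDATE c=16 (auto-commit; committed c=16)
Op 3: BEGIN: in_txn=True, pending={}
Op 4: ROLLBACK: discarded pending []; in_txn=False
Op 5: UPDATE c=4 (auto-commit; committed c=4)
Op 6: UPDATE a=28 (auto-commit; committed a=28)
Op 7: UPDATE b=17 (auto-commit; committed b=17)
Op 8: UPDATE c=2 (auto-commit; committed c=2)
Op 9: UPDATE c=16 (auto-commit; committed c=16)
Op 10: UPDATE c=21 (auto-commit; committed c=21)
Op 11: BEGIN: in_txn=True, pending={}
Final committed: {a=28, b=17, c=21, e=3}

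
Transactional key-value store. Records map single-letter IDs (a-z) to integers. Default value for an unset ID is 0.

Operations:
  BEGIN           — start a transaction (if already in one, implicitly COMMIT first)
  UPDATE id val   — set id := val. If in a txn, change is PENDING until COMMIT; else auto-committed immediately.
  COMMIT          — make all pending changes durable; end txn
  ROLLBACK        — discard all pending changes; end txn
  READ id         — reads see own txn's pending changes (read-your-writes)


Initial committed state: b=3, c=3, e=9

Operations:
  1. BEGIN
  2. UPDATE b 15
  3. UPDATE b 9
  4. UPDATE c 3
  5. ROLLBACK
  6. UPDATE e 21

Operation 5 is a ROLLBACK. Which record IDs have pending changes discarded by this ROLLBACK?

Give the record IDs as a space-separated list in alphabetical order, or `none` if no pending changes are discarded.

Answer: b c

Derivation:
Initial committed: {b=3, c=3, e=9}
Op 1: BEGIN: in_txn=True, pending={}
Op 2: UPDATE b=15 (pending; pending now {b=15})
Op 3: UPDATE b=9 (pending; pending now {b=9})
Op 4: UPDATE c=3 (pending; pending now {b=9, c=3})
Op 5: ROLLBACK: discarded pending ['b', 'c']; in_txn=False
Op 6: UPDATE e=21 (auto-commit; committed e=21)
ROLLBACK at op 5 discards: ['b', 'c']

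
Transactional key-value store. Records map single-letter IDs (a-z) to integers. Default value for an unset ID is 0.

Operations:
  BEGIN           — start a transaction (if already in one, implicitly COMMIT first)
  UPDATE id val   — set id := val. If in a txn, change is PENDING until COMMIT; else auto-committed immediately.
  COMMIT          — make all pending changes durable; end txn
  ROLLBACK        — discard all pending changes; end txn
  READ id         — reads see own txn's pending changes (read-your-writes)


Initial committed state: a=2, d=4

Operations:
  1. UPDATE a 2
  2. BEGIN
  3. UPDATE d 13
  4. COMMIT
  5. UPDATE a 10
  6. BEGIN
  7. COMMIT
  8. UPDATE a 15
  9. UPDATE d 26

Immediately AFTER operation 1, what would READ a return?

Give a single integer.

Initial committed: {a=2, d=4}
Op 1: UPDATE a=2 (auto-commit; committed a=2)
After op 1: visible(a) = 2 (pending={}, committed={a=2, d=4})

Answer: 2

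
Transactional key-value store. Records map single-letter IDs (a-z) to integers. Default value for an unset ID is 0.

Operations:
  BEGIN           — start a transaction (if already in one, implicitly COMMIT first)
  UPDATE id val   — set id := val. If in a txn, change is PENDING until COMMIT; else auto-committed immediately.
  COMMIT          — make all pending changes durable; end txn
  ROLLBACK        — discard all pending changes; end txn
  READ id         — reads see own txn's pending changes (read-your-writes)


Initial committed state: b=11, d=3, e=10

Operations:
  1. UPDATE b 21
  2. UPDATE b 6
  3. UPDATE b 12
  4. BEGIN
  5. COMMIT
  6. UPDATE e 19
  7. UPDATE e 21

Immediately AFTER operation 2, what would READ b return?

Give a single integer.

Answer: 6

Derivation:
Initial committed: {b=11, d=3, e=10}
Op 1: UPDATE b=21 (auto-commit; committed b=21)
Op 2: UPDATE b=6 (auto-commit; committed b=6)
After op 2: visible(b) = 6 (pending={}, committed={b=6, d=3, e=10})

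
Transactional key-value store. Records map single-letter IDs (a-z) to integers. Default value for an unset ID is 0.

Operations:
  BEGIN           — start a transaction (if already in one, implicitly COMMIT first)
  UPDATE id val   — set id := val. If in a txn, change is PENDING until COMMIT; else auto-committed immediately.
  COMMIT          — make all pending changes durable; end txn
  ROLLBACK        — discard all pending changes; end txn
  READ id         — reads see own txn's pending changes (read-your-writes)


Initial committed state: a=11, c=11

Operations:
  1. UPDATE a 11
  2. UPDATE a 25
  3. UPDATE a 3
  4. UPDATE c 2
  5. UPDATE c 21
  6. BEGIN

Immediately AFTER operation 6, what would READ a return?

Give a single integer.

Answer: 3

Derivation:
Initial committed: {a=11, c=11}
Op 1: UPDATE a=11 (auto-commit; committed a=11)
Op 2: UPDATE a=25 (auto-commit; committed a=25)
Op 3: UPDATE a=3 (auto-commit; committed a=3)
Op 4: UPDATE c=2 (auto-commit; committed c=2)
Op 5: UPDATE c=21 (auto-commit; committed c=21)
Op 6: BEGIN: in_txn=True, pending={}
After op 6: visible(a) = 3 (pending={}, committed={a=3, c=21})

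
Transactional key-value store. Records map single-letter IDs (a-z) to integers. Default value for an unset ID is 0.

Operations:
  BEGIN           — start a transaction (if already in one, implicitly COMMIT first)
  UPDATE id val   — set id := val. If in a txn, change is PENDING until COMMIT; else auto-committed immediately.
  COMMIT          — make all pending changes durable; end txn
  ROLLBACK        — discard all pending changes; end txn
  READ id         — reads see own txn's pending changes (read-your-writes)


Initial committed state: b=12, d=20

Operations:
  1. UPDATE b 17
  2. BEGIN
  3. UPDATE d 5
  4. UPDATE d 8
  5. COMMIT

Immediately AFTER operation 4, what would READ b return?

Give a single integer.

Answer: 17

Derivation:
Initial committed: {b=12, d=20}
Op 1: UPDATE b=17 (auto-commit; committed b=17)
Op 2: BEGIN: in_txn=True, pending={}
Op 3: UPDATE d=5 (pending; pending now {d=5})
Op 4: UPDATE d=8 (pending; pending now {d=8})
After op 4: visible(b) = 17 (pending={d=8}, committed={b=17, d=20})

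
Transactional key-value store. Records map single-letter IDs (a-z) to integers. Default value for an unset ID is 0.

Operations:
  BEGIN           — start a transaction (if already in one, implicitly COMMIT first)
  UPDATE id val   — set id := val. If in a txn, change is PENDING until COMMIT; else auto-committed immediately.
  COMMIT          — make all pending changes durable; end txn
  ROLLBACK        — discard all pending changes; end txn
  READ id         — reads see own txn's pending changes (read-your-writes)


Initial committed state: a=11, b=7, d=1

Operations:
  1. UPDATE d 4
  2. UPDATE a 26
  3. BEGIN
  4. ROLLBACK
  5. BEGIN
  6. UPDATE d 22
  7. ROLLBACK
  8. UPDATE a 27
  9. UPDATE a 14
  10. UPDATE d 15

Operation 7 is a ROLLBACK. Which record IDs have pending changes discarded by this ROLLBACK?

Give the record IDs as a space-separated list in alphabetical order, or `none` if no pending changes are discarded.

Initial committed: {a=11, b=7, d=1}
Op 1: UPDATE d=4 (auto-commit; committed d=4)
Op 2: UPDATE a=26 (auto-commit; committed a=26)
Op 3: BEGIN: in_txn=True, pending={}
Op 4: ROLLBACK: discarded pending []; in_txn=False
Op 5: BEGIN: in_txn=True, pending={}
Op 6: UPDATE d=22 (pending; pending now {d=22})
Op 7: ROLLBACK: discarded pending ['d']; in_txn=False
Op 8: UPDATE a=27 (auto-commit; committed a=27)
Op 9: UPDATE a=14 (auto-commit; committed a=14)
Op 10: UPDATE d=15 (auto-commit; committed d=15)
ROLLBACK at op 7 discards: ['d']

Answer: d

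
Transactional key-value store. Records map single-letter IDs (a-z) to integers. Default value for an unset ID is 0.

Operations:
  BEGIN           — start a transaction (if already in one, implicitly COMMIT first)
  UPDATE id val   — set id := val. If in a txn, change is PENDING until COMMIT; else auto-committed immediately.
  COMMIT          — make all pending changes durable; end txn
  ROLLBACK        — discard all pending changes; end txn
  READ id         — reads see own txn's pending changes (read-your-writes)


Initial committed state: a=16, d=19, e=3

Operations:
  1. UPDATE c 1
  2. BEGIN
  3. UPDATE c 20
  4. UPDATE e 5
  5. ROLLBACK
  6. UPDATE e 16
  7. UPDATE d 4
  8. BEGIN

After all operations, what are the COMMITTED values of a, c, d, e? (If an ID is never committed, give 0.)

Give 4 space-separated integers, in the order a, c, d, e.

Initial committed: {a=16, d=19, e=3}
Op 1: UPDATE c=1 (auto-commit; committed c=1)
Op 2: BEGIN: in_txn=True, pending={}
Op 3: UPDATE c=20 (pending; pending now {c=20})
Op 4: UPDATE e=5 (pending; pending now {c=20, e=5})
Op 5: ROLLBACK: discarded pending ['c', 'e']; in_txn=False
Op 6: UPDATE e=16 (auto-commit; committed e=16)
Op 7: UPDATE d=4 (auto-commit; committed d=4)
Op 8: BEGIN: in_txn=True, pending={}
Final committed: {a=16, c=1, d=4, e=16}

Answer: 16 1 4 16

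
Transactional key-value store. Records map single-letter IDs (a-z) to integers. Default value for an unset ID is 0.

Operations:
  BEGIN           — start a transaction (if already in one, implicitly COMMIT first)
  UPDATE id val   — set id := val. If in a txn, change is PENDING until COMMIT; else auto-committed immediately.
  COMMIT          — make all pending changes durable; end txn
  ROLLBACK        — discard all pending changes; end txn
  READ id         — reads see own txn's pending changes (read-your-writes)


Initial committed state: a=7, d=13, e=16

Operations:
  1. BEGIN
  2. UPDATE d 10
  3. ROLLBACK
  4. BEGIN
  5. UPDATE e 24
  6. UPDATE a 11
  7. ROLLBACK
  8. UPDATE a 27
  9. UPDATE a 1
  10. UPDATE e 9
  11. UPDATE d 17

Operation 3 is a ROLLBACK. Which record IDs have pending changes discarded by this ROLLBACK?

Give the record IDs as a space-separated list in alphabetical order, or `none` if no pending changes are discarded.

Answer: d

Derivation:
Initial committed: {a=7, d=13, e=16}
Op 1: BEGIN: in_txn=True, pending={}
Op 2: UPDATE d=10 (pending; pending now {d=10})
Op 3: ROLLBACK: discarded pending ['d']; in_txn=False
Op 4: BEGIN: in_txn=True, pending={}
Op 5: UPDATE e=24 (pending; pending now {e=24})
Op 6: UPDATE a=11 (pending; pending now {a=11, e=24})
Op 7: ROLLBACK: discarded pending ['a', 'e']; in_txn=False
Op 8: UPDATE a=27 (auto-commit; committed a=27)
Op 9: UPDATE a=1 (auto-commit; committed a=1)
Op 10: UPDATE e=9 (auto-commit; committed e=9)
Op 11: UPDATE d=17 (auto-commit; committed d=17)
ROLLBACK at op 3 discards: ['d']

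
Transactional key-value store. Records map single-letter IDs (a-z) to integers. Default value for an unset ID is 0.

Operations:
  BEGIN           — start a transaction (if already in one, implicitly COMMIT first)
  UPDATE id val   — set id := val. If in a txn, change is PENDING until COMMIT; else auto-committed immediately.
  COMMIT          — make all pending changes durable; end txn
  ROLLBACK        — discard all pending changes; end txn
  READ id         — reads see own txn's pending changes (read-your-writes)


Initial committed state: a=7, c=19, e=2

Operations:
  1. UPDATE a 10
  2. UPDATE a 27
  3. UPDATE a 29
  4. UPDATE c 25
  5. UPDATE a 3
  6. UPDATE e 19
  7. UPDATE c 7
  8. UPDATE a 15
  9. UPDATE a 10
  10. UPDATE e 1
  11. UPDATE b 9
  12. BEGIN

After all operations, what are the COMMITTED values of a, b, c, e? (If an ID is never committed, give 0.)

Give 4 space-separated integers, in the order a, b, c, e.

Initial committed: {a=7, c=19, e=2}
Op 1: UPDATE a=10 (auto-commit; committed a=10)
Op 2: UPDATE a=27 (auto-commit; committed a=27)
Op 3: UPDATE a=29 (auto-commit; committed a=29)
Op 4: UPDATE c=25 (auto-commit; committed c=25)
Op 5: UPDATE a=3 (auto-commit; committed a=3)
Op 6: UPDATE e=19 (auto-commit; committed e=19)
Op 7: UPDATE c=7 (auto-commit; committed c=7)
Op 8: UPDATE a=15 (auto-commit; committed a=15)
Op 9: UPDATE a=10 (auto-commit; committed a=10)
Op 10: UPDATE e=1 (auto-commit; committed e=1)
Op 11: UPDATE b=9 (auto-commit; committed b=9)
Op 12: BEGIN: in_txn=True, pending={}
Final committed: {a=10, b=9, c=7, e=1}

Answer: 10 9 7 1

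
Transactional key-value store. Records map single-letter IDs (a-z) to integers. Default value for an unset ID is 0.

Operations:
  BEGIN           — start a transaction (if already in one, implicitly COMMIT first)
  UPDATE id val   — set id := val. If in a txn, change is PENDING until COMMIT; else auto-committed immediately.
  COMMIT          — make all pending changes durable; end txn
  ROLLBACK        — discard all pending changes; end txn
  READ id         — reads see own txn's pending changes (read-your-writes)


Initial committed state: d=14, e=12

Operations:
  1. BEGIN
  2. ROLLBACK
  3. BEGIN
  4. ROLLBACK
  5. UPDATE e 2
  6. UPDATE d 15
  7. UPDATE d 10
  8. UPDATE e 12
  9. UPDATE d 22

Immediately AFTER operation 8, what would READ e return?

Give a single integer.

Initial committed: {d=14, e=12}
Op 1: BEGIN: in_txn=True, pending={}
Op 2: ROLLBACK: discarded pending []; in_txn=False
Op 3: BEGIN: in_txn=True, pending={}
Op 4: ROLLBACK: discarded pending []; in_txn=False
Op 5: UPDATE e=2 (auto-commit; committed e=2)
Op 6: UPDATE d=15 (auto-commit; committed d=15)
Op 7: UPDATE d=10 (auto-commit; committed d=10)
Op 8: UPDATE e=12 (auto-commit; committed e=12)
After op 8: visible(e) = 12 (pending={}, committed={d=10, e=12})

Answer: 12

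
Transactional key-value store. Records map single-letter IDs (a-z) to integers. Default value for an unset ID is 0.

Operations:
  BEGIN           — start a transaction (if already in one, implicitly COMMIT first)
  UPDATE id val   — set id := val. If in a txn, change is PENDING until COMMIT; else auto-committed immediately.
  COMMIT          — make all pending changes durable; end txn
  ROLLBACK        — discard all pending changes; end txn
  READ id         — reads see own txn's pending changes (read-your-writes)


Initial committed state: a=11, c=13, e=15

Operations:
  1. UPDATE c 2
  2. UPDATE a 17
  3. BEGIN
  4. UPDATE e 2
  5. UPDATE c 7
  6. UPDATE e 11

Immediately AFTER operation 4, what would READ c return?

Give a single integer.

Initial committed: {a=11, c=13, e=15}
Op 1: UPDATE c=2 (auto-commit; committed c=2)
Op 2: UPDATE a=17 (auto-commit; committed a=17)
Op 3: BEGIN: in_txn=True, pending={}
Op 4: UPDATE e=2 (pending; pending now {e=2})
After op 4: visible(c) = 2 (pending={e=2}, committed={a=17, c=2, e=15})

Answer: 2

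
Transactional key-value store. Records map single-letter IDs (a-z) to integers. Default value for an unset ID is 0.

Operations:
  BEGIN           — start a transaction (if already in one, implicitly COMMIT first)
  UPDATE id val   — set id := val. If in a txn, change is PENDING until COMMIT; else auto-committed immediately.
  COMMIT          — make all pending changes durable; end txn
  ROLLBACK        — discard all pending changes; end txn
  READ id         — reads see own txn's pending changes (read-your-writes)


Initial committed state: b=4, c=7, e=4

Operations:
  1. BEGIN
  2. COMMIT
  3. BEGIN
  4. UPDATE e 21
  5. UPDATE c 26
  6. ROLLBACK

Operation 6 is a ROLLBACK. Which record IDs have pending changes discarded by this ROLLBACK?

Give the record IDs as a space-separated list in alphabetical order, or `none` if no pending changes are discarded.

Initial committed: {b=4, c=7, e=4}
Op 1: BEGIN: in_txn=True, pending={}
Op 2: COMMIT: merged [] into committed; committed now {b=4, c=7, e=4}
Op 3: BEGIN: in_txn=True, pending={}
Op 4: UPDATE e=21 (pending; pending now {e=21})
Op 5: UPDATE c=26 (pending; pending now {c=26, e=21})
Op 6: ROLLBACK: discarded pending ['c', 'e']; in_txn=False
ROLLBACK at op 6 discards: ['c', 'e']

Answer: c e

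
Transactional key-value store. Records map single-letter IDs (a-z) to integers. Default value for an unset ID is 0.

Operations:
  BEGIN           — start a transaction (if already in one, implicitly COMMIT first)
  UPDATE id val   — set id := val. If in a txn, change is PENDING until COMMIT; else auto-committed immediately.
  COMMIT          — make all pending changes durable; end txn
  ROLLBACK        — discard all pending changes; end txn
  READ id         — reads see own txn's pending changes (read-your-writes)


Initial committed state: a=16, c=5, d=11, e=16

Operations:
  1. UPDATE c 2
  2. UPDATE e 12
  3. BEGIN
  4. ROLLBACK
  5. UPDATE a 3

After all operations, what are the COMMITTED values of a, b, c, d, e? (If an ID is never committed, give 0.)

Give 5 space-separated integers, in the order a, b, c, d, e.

Answer: 3 0 2 11 12

Derivation:
Initial committed: {a=16, c=5, d=11, e=16}
Op 1: UPDATE c=2 (auto-commit; committed c=2)
Op 2: UPDATE e=12 (auto-commit; committed e=12)
Op 3: BEGIN: in_txn=True, pending={}
Op 4: ROLLBACK: discarded pending []; in_txn=False
Op 5: UPDATE a=3 (auto-commit; committed a=3)
Final committed: {a=3, c=2, d=11, e=12}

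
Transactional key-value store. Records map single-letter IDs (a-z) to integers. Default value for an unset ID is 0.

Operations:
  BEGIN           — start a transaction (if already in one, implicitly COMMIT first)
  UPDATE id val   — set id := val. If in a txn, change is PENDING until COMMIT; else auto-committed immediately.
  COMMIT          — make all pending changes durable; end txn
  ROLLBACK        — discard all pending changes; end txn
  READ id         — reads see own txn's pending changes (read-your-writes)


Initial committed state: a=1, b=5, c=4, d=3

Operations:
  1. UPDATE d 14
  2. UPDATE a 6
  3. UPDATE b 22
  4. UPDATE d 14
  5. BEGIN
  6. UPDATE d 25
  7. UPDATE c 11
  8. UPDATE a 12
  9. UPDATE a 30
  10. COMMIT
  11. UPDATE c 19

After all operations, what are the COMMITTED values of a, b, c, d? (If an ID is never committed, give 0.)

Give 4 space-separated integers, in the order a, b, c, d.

Answer: 30 22 19 25

Derivation:
Initial committed: {a=1, b=5, c=4, d=3}
Op 1: UPDATE d=14 (auto-commit; committed d=14)
Op 2: UPDATE a=6 (auto-commit; committed a=6)
Op 3: UPDATE b=22 (auto-commit; committed b=22)
Op 4: UPDATE d=14 (auto-commit; committed d=14)
Op 5: BEGIN: in_txn=True, pending={}
Op 6: UPDATE d=25 (pending; pending now {d=25})
Op 7: UPDATE c=11 (pending; pending now {c=11, d=25})
Op 8: UPDATE a=12 (pending; pending now {a=12, c=11, d=25})
Op 9: UPDATE a=30 (pending; pending now {a=30, c=11, d=25})
Op 10: COMMIT: merged ['a', 'c', 'd'] into committed; committed now {a=30, b=22, c=11, d=25}
Op 11: UPDATE c=19 (auto-commit; committed c=19)
Final committed: {a=30, b=22, c=19, d=25}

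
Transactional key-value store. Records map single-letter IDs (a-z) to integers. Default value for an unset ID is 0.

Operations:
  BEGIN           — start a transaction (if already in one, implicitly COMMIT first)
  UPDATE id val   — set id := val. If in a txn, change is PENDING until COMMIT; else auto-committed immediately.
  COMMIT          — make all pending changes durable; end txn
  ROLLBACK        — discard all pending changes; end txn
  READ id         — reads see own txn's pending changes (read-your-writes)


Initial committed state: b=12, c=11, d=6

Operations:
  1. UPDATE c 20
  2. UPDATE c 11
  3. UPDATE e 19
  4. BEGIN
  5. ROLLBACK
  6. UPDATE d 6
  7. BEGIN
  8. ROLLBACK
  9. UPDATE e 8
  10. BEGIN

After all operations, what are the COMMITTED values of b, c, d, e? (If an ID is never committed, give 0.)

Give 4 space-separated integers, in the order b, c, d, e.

Initial committed: {b=12, c=11, d=6}
Op 1: UPDATE c=20 (auto-commit; committed c=20)
Op 2: UPDATE c=11 (auto-commit; committed c=11)
Op 3: UPDATE e=19 (auto-commit; committed e=19)
Op 4: BEGIN: in_txn=True, pending={}
Op 5: ROLLBACK: discarded pending []; in_txn=False
Op 6: UPDATE d=6 (auto-commit; committed d=6)
Op 7: BEGIN: in_txn=True, pending={}
Op 8: ROLLBACK: discarded pending []; in_txn=False
Op 9: UPDATE e=8 (auto-commit; committed e=8)
Op 10: BEGIN: in_txn=True, pending={}
Final committed: {b=12, c=11, d=6, e=8}

Answer: 12 11 6 8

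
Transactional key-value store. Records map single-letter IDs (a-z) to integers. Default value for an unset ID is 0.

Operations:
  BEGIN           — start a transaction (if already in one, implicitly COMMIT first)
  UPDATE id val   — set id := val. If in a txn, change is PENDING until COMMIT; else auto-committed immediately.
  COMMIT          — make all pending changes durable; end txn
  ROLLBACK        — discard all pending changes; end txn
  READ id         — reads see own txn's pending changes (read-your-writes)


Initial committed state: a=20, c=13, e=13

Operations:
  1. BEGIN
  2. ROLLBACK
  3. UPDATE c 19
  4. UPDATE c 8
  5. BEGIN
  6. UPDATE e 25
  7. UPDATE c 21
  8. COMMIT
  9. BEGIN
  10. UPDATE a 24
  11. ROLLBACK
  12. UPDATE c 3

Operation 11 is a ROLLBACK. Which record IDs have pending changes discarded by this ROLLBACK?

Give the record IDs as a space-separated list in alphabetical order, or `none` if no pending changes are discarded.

Answer: a

Derivation:
Initial committed: {a=20, c=13, e=13}
Op 1: BEGIN: in_txn=True, pending={}
Op 2: ROLLBACK: discarded pending []; in_txn=False
Op 3: UPDATE c=19 (auto-commit; committed c=19)
Op 4: UPDATE c=8 (auto-commit; committed c=8)
Op 5: BEGIN: in_txn=True, pending={}
Op 6: UPDATE e=25 (pending; pending now {e=25})
Op 7: UPDATE c=21 (pending; pending now {c=21, e=25})
Op 8: COMMIT: merged ['c', 'e'] into committed; committed now {a=20, c=21, e=25}
Op 9: BEGIN: in_txn=True, pending={}
Op 10: UPDATE a=24 (pending; pending now {a=24})
Op 11: ROLLBACK: discarded pending ['a']; in_txn=False
Op 12: UPDATE c=3 (auto-commit; committed c=3)
ROLLBACK at op 11 discards: ['a']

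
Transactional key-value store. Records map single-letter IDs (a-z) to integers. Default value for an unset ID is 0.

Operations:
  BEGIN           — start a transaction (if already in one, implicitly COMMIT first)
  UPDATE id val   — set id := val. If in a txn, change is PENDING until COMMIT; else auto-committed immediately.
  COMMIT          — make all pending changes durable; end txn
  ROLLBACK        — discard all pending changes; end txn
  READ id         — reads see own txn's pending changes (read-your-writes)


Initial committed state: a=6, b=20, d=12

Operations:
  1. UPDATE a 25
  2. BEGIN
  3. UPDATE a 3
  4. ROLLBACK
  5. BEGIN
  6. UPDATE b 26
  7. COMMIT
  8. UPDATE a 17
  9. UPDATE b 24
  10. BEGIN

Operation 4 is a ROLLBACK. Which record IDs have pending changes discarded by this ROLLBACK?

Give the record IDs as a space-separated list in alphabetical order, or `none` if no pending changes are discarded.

Initial committed: {a=6, b=20, d=12}
Op 1: UPDATE a=25 (auto-commit; committed a=25)
Op 2: BEGIN: in_txn=True, pending={}
Op 3: UPDATE a=3 (pending; pending now {a=3})
Op 4: ROLLBACK: discarded pending ['a']; in_txn=False
Op 5: BEGIN: in_txn=True, pending={}
Op 6: UPDATE b=26 (pending; pending now {b=26})
Op 7: COMMIT: merged ['b'] into committed; committed now {a=25, b=26, d=12}
Op 8: UPDATE a=17 (auto-commit; committed a=17)
Op 9: UPDATE b=24 (auto-commit; committed b=24)
Op 10: BEGIN: in_txn=True, pending={}
ROLLBACK at op 4 discards: ['a']

Answer: a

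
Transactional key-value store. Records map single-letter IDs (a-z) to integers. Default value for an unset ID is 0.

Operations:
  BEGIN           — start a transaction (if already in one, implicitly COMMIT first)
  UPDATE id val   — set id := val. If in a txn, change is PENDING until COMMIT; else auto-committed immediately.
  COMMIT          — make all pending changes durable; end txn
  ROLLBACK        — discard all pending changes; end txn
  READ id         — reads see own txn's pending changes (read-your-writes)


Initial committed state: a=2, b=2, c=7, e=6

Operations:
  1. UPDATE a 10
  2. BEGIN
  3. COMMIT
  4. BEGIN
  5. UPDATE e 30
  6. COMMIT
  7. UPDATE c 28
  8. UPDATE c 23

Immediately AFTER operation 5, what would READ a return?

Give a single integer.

Answer: 10

Derivation:
Initial committed: {a=2, b=2, c=7, e=6}
Op 1: UPDATE a=10 (auto-commit; committed a=10)
Op 2: BEGIN: in_txn=True, pending={}
Op 3: COMMIT: merged [] into committed; committed now {a=10, b=2, c=7, e=6}
Op 4: BEGIN: in_txn=True, pending={}
Op 5: UPDATE e=30 (pending; pending now {e=30})
After op 5: visible(a) = 10 (pending={e=30}, committed={a=10, b=2, c=7, e=6})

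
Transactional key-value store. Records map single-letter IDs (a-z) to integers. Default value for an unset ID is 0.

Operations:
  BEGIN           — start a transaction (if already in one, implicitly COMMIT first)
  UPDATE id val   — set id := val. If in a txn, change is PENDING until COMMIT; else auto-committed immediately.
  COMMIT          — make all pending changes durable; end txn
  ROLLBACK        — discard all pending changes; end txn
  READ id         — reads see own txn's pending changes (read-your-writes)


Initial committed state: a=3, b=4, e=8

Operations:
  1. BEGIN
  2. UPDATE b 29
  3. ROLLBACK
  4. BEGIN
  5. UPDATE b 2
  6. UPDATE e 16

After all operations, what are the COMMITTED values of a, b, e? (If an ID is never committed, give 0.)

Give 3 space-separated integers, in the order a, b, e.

Answer: 3 4 8

Derivation:
Initial committed: {a=3, b=4, e=8}
Op 1: BEGIN: in_txn=True, pending={}
Op 2: UPDATE b=29 (pending; pending now {b=29})
Op 3: ROLLBACK: discarded pending ['b']; in_txn=False
Op 4: BEGIN: in_txn=True, pending={}
Op 5: UPDATE b=2 (pending; pending now {b=2})
Op 6: UPDATE e=16 (pending; pending now {b=2, e=16})
Final committed: {a=3, b=4, e=8}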